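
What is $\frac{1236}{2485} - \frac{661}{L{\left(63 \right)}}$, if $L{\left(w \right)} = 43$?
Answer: $- \frac{1589437}{106855} \approx -14.875$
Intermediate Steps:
$\frac{1236}{2485} - \frac{661}{L{\left(63 \right)}} = \frac{1236}{2485} - \frac{661}{43} = - \frac{1589437}{106855}$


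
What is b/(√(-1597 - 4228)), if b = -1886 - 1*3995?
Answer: 5881*I*√233/1165 ≈ 77.055*I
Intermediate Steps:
b = -5881 (b = -1886 - 3995 = -5881)
b/(√(-1597 - 4228)) = -5881/√(-1597 - 4228) = -5881*(-I*√233/1165) = -(-5881)*I*√233/1165 = 5881*I*√233/1165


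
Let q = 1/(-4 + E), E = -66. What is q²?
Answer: 1/4900 ≈ 0.00020408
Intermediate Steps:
q = -1/70 (q = 1/(-4 - 66) = 1/(-70) = -1/70 ≈ -0.014286)
q² = (-1/70)² = 1/4900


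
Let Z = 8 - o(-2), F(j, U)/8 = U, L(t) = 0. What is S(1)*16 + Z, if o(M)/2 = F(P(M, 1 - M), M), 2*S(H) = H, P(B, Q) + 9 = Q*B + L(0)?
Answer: 48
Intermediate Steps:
P(B, Q) = -9 + B*Q (P(B, Q) = -9 + (Q*B + 0) = -9 + (B*Q + 0) = -9 + B*Q)
F(j, U) = 8*U
S(H) = H/2
o(M) = 16*M (o(M) = 2*(8*M) = 16*M)
Z = 40 (Z = 8 - 16*(-2) = 8 - 1*(-32) = 8 + 32 = 40)
S(1)*16 + Z = ((1/2)*1)*16 + 40 = (1/2)*16 + 40 = 8 + 40 = 48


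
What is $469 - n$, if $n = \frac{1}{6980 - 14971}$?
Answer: $\frac{3747780}{7991} \approx 469.0$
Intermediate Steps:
$n = - \frac{1}{7991}$ ($n = \frac{1}{6980 - 14971} = \frac{1}{-7991} = - \frac{1}{7991} \approx -0.00012514$)
$469 - n = 469 - - \frac{1}{7991} = 469 + \frac{1}{7991} = \frac{3747780}{7991}$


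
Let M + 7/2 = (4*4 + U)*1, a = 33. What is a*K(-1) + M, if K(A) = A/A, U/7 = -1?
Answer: 77/2 ≈ 38.500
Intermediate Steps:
U = -7 (U = 7*(-1) = -7)
K(A) = 1
M = 11/2 (M = -7/2 + (4*4 - 7)*1 = -7/2 + (16 - 7)*1 = -7/2 + 9*1 = -7/2 + 9 = 11/2 ≈ 5.5000)
a*K(-1) + M = 33*1 + 11/2 = 33 + 11/2 = 77/2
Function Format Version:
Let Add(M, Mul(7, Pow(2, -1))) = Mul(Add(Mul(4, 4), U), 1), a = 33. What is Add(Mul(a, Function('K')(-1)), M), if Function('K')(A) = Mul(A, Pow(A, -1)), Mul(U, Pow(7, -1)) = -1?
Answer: Rational(77, 2) ≈ 38.500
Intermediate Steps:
U = -7 (U = Mul(7, -1) = -7)
Function('K')(A) = 1
M = Rational(11, 2) (M = Add(Rational(-7, 2), Mul(Add(Mul(4, 4), -7), 1)) = Add(Rational(-7, 2), Mul(Add(16, -7), 1)) = Add(Rational(-7, 2), Mul(9, 1)) = Add(Rational(-7, 2), 9) = Rational(11, 2) ≈ 5.5000)
Add(Mul(a, Function('K')(-1)), M) = Add(Mul(33, 1), Rational(11, 2)) = Add(33, Rational(11, 2)) = Rational(77, 2)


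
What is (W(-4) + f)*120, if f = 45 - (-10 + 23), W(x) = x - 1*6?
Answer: 2640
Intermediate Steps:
W(x) = -6 + x (W(x) = x - 6 = -6 + x)
f = 32 (f = 45 - 1*13 = 45 - 13 = 32)
(W(-4) + f)*120 = ((-6 - 4) + 32)*120 = (-10 + 32)*120 = 22*120 = 2640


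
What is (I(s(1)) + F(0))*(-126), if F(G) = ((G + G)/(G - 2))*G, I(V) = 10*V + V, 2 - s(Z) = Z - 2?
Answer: -4158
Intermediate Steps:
s(Z) = 4 - Z (s(Z) = 2 - (Z - 2) = 2 - (-2 + Z) = 2 + (2 - Z) = 4 - Z)
I(V) = 11*V
F(G) = 2*G**2/(-2 + G) (F(G) = ((2*G)/(-2 + G))*G = (2*G/(-2 + G))*G = 2*G**2/(-2 + G))
(I(s(1)) + F(0))*(-126) = (11*(4 - 1*1) + 2*0**2/(-2 + 0))*(-126) = (11*(4 - 1) + 2*0/(-2))*(-126) = (11*3 + 2*0*(-1/2))*(-126) = (33 + 0)*(-126) = 33*(-126) = -4158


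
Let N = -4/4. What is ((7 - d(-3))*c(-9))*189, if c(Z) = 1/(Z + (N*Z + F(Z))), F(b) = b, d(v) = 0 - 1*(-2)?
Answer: -105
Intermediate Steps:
d(v) = 2 (d(v) = 0 + 2 = 2)
N = -1 (N = -4*¼ = -1)
c(Z) = 1/Z (c(Z) = 1/(Z + (-Z + Z)) = 1/(Z + 0) = 1/Z)
((7 - d(-3))*c(-9))*189 = ((7 - 1*2)/(-9))*189 = ((7 - 2)*(-⅑))*189 = (5*(-⅑))*189 = -5/9*189 = -105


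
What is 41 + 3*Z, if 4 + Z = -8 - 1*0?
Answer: 5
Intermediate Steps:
Z = -12 (Z = -4 + (-8 - 1*0) = -4 + (-8 + 0) = -4 - 8 = -12)
41 + 3*Z = 41 + 3*(-12) = 41 - 36 = 5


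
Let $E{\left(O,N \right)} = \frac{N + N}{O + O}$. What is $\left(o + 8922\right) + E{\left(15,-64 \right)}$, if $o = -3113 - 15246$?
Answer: $- \frac{141619}{15} \approx -9441.3$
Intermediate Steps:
$E{\left(O,N \right)} = \frac{N}{O}$ ($E{\left(O,N \right)} = \frac{2 N}{2 O} = 2 N \frac{1}{2 O} = \frac{N}{O}$)
$o = -18359$
$\left(o + 8922\right) + E{\left(15,-64 \right)} = \left(-18359 + 8922\right) - \frac{64}{15} = -9437 - \frac{64}{15} = - \frac{141619}{15}$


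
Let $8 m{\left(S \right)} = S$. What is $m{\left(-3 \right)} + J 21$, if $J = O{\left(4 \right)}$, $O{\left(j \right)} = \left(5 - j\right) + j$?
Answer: $\frac{837}{8} \approx 104.63$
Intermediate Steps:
$m{\left(S \right)} = \frac{S}{8}$
$O{\left(j \right)} = 5$
$J = 5$
$m{\left(-3 \right)} + J 21 = \frac{1}{8} \left(-3\right) + 5 \cdot 21 = - \frac{3}{8} + 105 = \frac{837}{8}$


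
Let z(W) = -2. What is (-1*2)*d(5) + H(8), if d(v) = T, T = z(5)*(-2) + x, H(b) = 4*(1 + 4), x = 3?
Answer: 6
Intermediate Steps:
H(b) = 20 (H(b) = 4*5 = 20)
T = 7 (T = -2*(-2) + 3 = 4 + 3 = 7)
d(v) = 7
(-1*2)*d(5) + H(8) = -1*2*7 + 20 = -2*7 + 20 = -14 + 20 = 6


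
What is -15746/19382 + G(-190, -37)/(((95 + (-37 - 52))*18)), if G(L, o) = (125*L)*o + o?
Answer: 8514757399/1046628 ≈ 8135.4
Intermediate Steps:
G(L, o) = o + 125*L*o (G(L, o) = 125*L*o + o = o + 125*L*o)
-15746/19382 + G(-190, -37)/(((95 + (-37 - 52))*18)) = -15746/19382 + (-37*(1 + 125*(-190)))/(((95 + (-37 - 52))*18)) = -15746*1/19382 + (-37*(1 - 23750))/(((95 - 89)*18)) = -7873/9691 + (-37*(-23749))/((6*18)) = -7873/9691 + 878713/108 = 8514757399/1046628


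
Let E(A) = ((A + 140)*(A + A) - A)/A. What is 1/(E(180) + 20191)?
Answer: 1/20830 ≈ 4.8008e-5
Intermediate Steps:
E(A) = (-A + 2*A*(140 + A))/A (E(A) = ((140 + A)*(2*A) - A)/A = (2*A*(140 + A) - A)/A = (-A + 2*A*(140 + A))/A)
1/(E(180) + 20191) = 1/((279 + 2*180) + 20191) = 1/((279 + 360) + 20191) = 1/(639 + 20191) = 1/20830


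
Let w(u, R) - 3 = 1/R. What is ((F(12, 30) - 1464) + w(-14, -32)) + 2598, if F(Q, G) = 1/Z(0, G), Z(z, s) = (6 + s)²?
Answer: 2947025/2592 ≈ 1137.0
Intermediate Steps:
w(u, R) = 3 + 1/R
F(Q, G) = (6 + G)⁻² (F(Q, G) = 1/((6 + G)²) = (6 + G)⁻²)
((F(12, 30) - 1464) + w(-14, -32)) + 2598 = (((6 + 30)⁻² - 1464) + (3 + 1/(-32))) + 2598 = ((36⁻² - 1464) + (3 - 1/32)) + 2598 = ((1/1296 - 1464) + 95/32) + 2598 = (-1897343/1296 + 95/32) + 2598 = -3786991/2592 + 2598 = 2947025/2592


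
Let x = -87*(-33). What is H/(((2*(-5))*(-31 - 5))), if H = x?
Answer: 319/40 ≈ 7.9750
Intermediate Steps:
x = 2871
H = 2871
H/(((2*(-5))*(-31 - 5))) = 2871/(((2*(-5))*(-31 - 5))) = 2871/((-10*(-36))) = 2871/360 = 2871*(1/360) = 319/40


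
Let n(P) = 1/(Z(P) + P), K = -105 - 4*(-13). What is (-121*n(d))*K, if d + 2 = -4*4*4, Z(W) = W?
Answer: -583/12 ≈ -48.583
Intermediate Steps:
K = -53 (K = -105 + 52 = -53)
d = -66 (d = -2 - 4*4*4 = -2 - 16*4 = -2 - 64 = -66)
n(P) = 1/(2*P) (n(P) = 1/(P + P) = 1/(2*P))
(-121*n(d))*K = -121/(2*(-66))*(-53) = -121*(-1)/(2*66)*(-53) = -121*(-1/132)*(-53) = (11/12)*(-53) = -583/12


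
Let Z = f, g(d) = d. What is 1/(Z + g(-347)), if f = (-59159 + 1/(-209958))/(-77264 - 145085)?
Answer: -46683951342/16186910210351 ≈ -0.0028841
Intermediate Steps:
f = 12420905323/46683951342 (f = (-59159 - 1/209958)/(-222349) = -12420905323/209958*(-1/222349) = 12420905323/46683951342 ≈ 0.26606)
Z = 12420905323/46683951342 ≈ 0.26606
1/(Z + g(-347)) = 1/(12420905323/46683951342 - 347) = 1/(-16186910210351/46683951342) = -46683951342/16186910210351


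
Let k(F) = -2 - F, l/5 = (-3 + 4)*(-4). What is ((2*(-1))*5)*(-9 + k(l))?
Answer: -90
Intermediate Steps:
l = -20 (l = 5*((-3 + 4)*(-4)) = 5*(1*(-4)) = 5*(-4) = -20)
((2*(-1))*5)*(-9 + k(l)) = ((2*(-1))*5)*(-9 + (-2 - 1*(-20))) = (-2*5)*(-9 + (-2 + 20)) = -10*(-9 + 18) = -10*9 = -90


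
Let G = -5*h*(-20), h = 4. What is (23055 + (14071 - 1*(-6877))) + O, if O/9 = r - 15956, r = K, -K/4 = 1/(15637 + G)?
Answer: -1597301273/16037 ≈ -99601.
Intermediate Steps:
G = 400 (G = -5*4*(-20) = -20*(-20) = 400)
K = -4/16037 (K = -4/(15637 + 400) = -4/16037 ≈ -0.00024942)
r = -4/16037 ≈ -0.00024942
O = -2302977384/16037 (O = 9*(-4/16037 - 15956) = 9*(-255886376/16037) = -2302977384/16037 ≈ -1.4360e+5)
(23055 + (14071 - 1*(-6877))) + O = (23055 + (14071 - 1*(-6877))) - 2302977384/16037 = (23055 + (14071 + 6877)) - 2302977384/16037 = (23055 + 20948) - 2302977384/16037 = 44003 - 2302977384/16037 = -1597301273/16037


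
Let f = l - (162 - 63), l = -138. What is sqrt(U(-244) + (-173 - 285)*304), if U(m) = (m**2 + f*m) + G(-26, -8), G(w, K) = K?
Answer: 2*I*sqrt(5469) ≈ 147.91*I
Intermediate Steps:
f = -237 (f = -138 - (162 - 63) = -138 - 1*99 = -138 - 99 = -237)
U(m) = -8 + m**2 - 237*m (U(m) = (m**2 - 237*m) - 8 = -8 + m**2 - 237*m)
sqrt(U(-244) + (-173 - 285)*304) = sqrt((-8 + (-244)**2 - 237*(-244)) + (-173 - 285)*304) = sqrt((-8 + 59536 + 57828) - 458*304) = sqrt(117356 - 139232) = sqrt(-21876) = 2*I*sqrt(5469)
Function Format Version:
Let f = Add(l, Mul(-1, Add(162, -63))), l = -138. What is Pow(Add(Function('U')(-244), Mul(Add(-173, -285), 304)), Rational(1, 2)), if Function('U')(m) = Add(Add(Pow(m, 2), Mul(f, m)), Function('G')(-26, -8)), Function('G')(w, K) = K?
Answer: Mul(2, I, Pow(5469, Rational(1, 2))) ≈ Mul(147.91, I)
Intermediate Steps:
f = -237 (f = Add(-138, Mul(-1, Add(162, -63))) = Add(-138, Mul(-1, 99)) = Add(-138, -99) = -237)
Function('U')(m) = Add(-8, Pow(m, 2), Mul(-237, m)) (Function('U')(m) = Add(Add(Pow(m, 2), Mul(-237, m)), -8) = Add(-8, Pow(m, 2), Mul(-237, m)))
Pow(Add(Function('U')(-244), Mul(Add(-173, -285), 304)), Rational(1, 2)) = Pow(Add(Add(-8, Pow(-244, 2), Mul(-237, -244)), Mul(Add(-173, -285), 304)), Rational(1, 2)) = Pow(Add(Add(-8, 59536, 57828), Mul(-458, 304)), Rational(1, 2)) = Pow(Add(117356, -139232), Rational(1, 2)) = Pow(-21876, Rational(1, 2)) = Mul(2, I, Pow(5469, Rational(1, 2)))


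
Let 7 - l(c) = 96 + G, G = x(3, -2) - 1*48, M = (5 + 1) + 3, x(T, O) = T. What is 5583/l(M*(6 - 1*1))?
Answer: -5583/44 ≈ -126.89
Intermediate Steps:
M = 9 (M = 6 + 3 = 9)
G = -45 (G = 3 - 1*48 = 3 - 48 = -45)
l(c) = -44 (l(c) = 7 - (96 - 45) = 7 - 1*51 = 7 - 51 = -44)
5583/l(M*(6 - 1*1)) = 5583/(-44) = 5583*(-1/44) = -5583/44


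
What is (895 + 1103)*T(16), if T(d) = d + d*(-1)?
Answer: 0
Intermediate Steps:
T(d) = 0 (T(d) = d - d = 0)
(895 + 1103)*T(16) = (895 + 1103)*0 = 1998*0 = 0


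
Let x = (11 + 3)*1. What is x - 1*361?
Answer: -347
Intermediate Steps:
x = 14 (x = 14*1 = 14)
x - 1*361 = 14 - 1*361 = 14 - 361 = -347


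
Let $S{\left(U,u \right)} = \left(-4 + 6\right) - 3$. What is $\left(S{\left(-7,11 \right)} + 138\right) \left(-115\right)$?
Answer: $-15755$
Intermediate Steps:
$S{\left(U,u \right)} = -1$ ($S{\left(U,u \right)} = 2 - 3 = -1$)
$\left(S{\left(-7,11 \right)} + 138\right) \left(-115\right) = \left(-1 + 138\right) \left(-115\right) = 137 \left(-115\right) = -15755$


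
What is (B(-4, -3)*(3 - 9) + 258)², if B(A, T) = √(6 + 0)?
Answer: 66780 - 3096*√6 ≈ 59196.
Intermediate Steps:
B(A, T) = √6
(B(-4, -3)*(3 - 9) + 258)² = (√6*(3 - 9) + 258)² = (√6*(-6) + 258)² = (-6*√6 + 258)² = (258 - 6*√6)²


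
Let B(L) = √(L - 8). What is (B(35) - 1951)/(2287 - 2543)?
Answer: 1951/256 - 3*√3/256 ≈ 7.6008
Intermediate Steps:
B(L) = √(-8 + L)
(B(35) - 1951)/(2287 - 2543) = (√(-8 + 35) - 1951)/(2287 - 2543) = (√27 - 1951)/(-256) = (3*√3 - 1951)*(-1/256) = (-1951 + 3*√3)*(-1/256) = 1951/256 - 3*√3/256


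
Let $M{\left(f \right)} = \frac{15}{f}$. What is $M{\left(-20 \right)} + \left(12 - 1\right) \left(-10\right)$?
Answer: $- \frac{443}{4} \approx -110.75$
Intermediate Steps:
$M{\left(-20 \right)} + \left(12 - 1\right) \left(-10\right) = \frac{15}{-20} + \left(12 - 1\right) \left(-10\right) = 15 \left(- \frac{1}{20}\right) + 11 \left(-10\right) = - \frac{3}{4} - 110 = - \frac{443}{4}$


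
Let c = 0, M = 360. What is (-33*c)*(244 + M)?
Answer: 0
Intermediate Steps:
(-33*c)*(244 + M) = (-33*0)*(244 + 360) = 0*604 = 0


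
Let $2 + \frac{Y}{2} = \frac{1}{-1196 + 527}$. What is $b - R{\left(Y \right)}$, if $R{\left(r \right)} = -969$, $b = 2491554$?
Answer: $2492523$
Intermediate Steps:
$Y = - \frac{2678}{669}$ ($Y = -4 + \frac{2}{-1196 + 527} = -4 + \frac{2}{-669} = -4 + 2 \left(- \frac{1}{669}\right) = -4 - \frac{2}{669} = - \frac{2678}{669} \approx -4.003$)
$b - R{\left(Y \right)} = 2491554 - -969 = 2491554 + 969 = 2492523$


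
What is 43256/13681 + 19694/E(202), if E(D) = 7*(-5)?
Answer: -267919654/478835 ≈ -559.52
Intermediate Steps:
E(D) = -35
43256/13681 + 19694/E(202) = 43256/13681 + 19694/(-35) = 43256*(1/13681) + 19694*(-1/35) = 43256/13681 - 19694/35 = -267919654/478835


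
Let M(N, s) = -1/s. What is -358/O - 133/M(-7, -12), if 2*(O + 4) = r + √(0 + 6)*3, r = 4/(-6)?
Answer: -123696/95 + 9666*√6/95 ≈ -1052.8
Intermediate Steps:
r = -⅔ (r = 4*(-⅙) = -⅔ ≈ -0.66667)
O = -13/3 + 3*√6/2 (O = -4 + (-⅔ + √(0 + 6)*3)/2 = -4 + (-⅔ + √6*3)/2 = -4 + (-⅔ + 3*√6)/2 = -4 + (-⅓ + 3*√6/2) = -13/3 + 3*√6/2 ≈ -0.65910)
-358/O - 133/M(-7, -12) = -358/(-13/3 + 3*√6/2) - 133/((-1/(-12))) = -358/(-13/3 + 3*√6/2) - 133/((-1*(-1/12))) = -358/(-13/3 + 3*√6/2) - 133/1/12 = -358/(-13/3 + 3*√6/2) - 133*12 = -358/(-13/3 + 3*√6/2) - 1596 = -1596 - 358/(-13/3 + 3*√6/2)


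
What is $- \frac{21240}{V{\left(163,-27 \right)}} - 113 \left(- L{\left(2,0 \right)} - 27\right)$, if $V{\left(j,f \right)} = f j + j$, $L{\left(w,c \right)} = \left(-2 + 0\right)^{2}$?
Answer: $\frac{7433477}{2119} \approx 3508.0$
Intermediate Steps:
$L{\left(w,c \right)} = 4$ ($L{\left(w,c \right)} = \left(-2\right)^{2} = 4$)
$V{\left(j,f \right)} = j + f j$
$- \frac{21240}{V{\left(163,-27 \right)}} - 113 \left(- L{\left(2,0 \right)} - 27\right) = - \frac{21240}{163 \left(1 - 27\right)} - 113 \left(\left(-1\right) 4 - 27\right) = - \frac{21240}{163 \left(-26\right)} - 113 \left(-4 - 27\right) = - \frac{21240}{-4238} - 113 \left(-31\right) = \left(-21240\right) \left(- \frac{1}{4238}\right) - -3503 = \frac{10620}{2119} + 3503 = \frac{7433477}{2119}$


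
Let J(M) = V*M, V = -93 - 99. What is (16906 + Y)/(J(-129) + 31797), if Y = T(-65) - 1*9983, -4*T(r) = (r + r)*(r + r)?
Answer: 2698/56565 ≈ 0.047697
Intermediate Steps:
T(r) = -r² (T(r) = -(r + r)*(r + r)/4 = -2*r*2*r/4 = -r²)
V = -192
Y = -14208 (Y = -1*(-65)² - 1*9983 = -1*4225 - 9983 = -4225 - 9983 = -14208)
J(M) = -192*M
(16906 + Y)/(J(-129) + 31797) = (16906 - 14208)/(-192*(-129) + 31797) = 2698/(24768 + 31797) = 2698/56565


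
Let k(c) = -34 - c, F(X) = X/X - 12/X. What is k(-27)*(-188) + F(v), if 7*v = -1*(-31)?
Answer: 40743/31 ≈ 1314.3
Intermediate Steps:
v = 31/7 (v = (-1*(-31))/7 = (⅐)*31 = 31/7 ≈ 4.4286)
F(X) = 1 - 12/X
k(-27)*(-188) + F(v) = (-34 - 1*(-27))*(-188) + (-12 + 31/7)/(31/7) = (-34 + 27)*(-188) + (7/31)*(-53/7) = -7*(-188) - 53/31 = 1316 - 53/31 = 40743/31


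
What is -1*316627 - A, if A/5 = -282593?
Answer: 1096338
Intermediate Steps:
A = -1412965 (A = 5*(-282593) = -1412965)
-1*316627 - A = -1*316627 - 1*(-1412965) = -316627 + 1412965 = 1096338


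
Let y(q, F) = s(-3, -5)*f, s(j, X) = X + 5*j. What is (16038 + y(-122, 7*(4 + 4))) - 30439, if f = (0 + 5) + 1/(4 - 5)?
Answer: -14481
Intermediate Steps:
f = 4 (f = 5 + 1/(-1) = 5 - 1 = 4)
y(q, F) = -80 (y(q, F) = (-5 + 5*(-3))*4 = (-5 - 15)*4 = -20*4 = -80)
(16038 + y(-122, 7*(4 + 4))) - 30439 = (16038 - 80) - 30439 = 15958 - 30439 = -14481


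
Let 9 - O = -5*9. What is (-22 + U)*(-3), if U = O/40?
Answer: 1239/20 ≈ 61.950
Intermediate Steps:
O = 54 (O = 9 - (-5)*9 = 9 - 1*(-45) = 9 + 45 = 54)
U = 27/20 (U = 54/40 = 54*(1/40) = 27/20 ≈ 1.3500)
(-22 + U)*(-3) = (-22 + 27/20)*(-3) = -413/20*(-3) = 1239/20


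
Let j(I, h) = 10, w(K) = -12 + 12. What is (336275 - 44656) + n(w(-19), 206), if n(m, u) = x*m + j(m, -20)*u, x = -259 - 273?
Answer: 293679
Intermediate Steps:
w(K) = 0
x = -532
n(m, u) = -532*m + 10*u
(336275 - 44656) + n(w(-19), 206) = (336275 - 44656) + (-532*0 + 10*206) = 291619 + (0 + 2060) = 291619 + 2060 = 293679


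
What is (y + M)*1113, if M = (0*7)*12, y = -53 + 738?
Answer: 762405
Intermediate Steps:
y = 685
M = 0 (M = 0*12 = 0)
(y + M)*1113 = (685 + 0)*1113 = 685*1113 = 762405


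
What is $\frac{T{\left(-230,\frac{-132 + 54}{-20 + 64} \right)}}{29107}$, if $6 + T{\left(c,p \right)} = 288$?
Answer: $\frac{282}{29107} \approx 0.0096884$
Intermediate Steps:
$T{\left(c,p \right)} = 282$ ($T{\left(c,p \right)} = -6 + 288 = 282$)
$\frac{T{\left(-230,\frac{-132 + 54}{-20 + 64} \right)}}{29107} = \frac{282}{29107}$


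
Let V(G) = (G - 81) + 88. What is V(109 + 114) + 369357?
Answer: 369587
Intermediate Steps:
V(G) = 7 + G (V(G) = (-81 + G) + 88 = 7 + G)
V(109 + 114) + 369357 = (7 + (109 + 114)) + 369357 = (7 + 223) + 369357 = 230 + 369357 = 369587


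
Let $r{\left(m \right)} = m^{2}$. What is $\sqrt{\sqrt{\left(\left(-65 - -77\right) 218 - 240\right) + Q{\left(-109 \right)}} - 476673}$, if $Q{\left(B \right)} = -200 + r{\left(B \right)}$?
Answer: $\sqrt{-476673 + \sqrt{14057}} \approx 690.33 i$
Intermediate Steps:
$Q{\left(B \right)} = -200 + B^{2}$
$\sqrt{\sqrt{\left(\left(-65 - -77\right) 218 - 240\right) + Q{\left(-109 \right)}} - 476673} = \sqrt{\sqrt{\left(\left(-65 - -77\right) 218 - 240\right) - \left(200 - \left(-109\right)^{2}\right)} - 476673} = \sqrt{\sqrt{\left(\left(-65 + 77\right) 218 - 240\right) + \left(-200 + 11881\right)} - 476673} = \sqrt{\sqrt{\left(12 \cdot 218 - 240\right) + 11681} - 476673} = \sqrt{\sqrt{\left(2616 - 240\right) + 11681} - 476673} = \sqrt{\sqrt{2376 + 11681} - 476673} = \sqrt{\sqrt{14057} - 476673} = \sqrt{-476673 + \sqrt{14057}}$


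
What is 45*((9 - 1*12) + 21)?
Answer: 810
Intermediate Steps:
45*((9 - 1*12) + 21) = 45*((9 - 12) + 21) = 45*(-3 + 21) = 45*18 = 810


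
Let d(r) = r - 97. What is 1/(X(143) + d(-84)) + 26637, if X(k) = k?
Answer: 1012205/38 ≈ 26637.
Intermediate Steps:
d(r) = -97 + r
1/(X(143) + d(-84)) + 26637 = 1/(143 + (-97 - 84)) + 26637 = 1/(143 - 181) + 26637 = 1/(-38) + 26637 = -1/38 + 26637 = 1012205/38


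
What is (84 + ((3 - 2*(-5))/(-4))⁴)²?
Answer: 2506504225/65536 ≈ 38246.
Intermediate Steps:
(84 + ((3 - 2*(-5))/(-4))⁴)² = (84 + ((3 + 10)*(-¼))⁴)² = (84 + (13*(-¼))⁴)² = (84 + (-13/4)⁴)² = (84 + 28561/256)² = (50065/256)² = 2506504225/65536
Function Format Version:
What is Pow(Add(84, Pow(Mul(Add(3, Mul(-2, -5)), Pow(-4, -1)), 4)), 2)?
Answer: Rational(2506504225, 65536) ≈ 38246.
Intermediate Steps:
Pow(Add(84, Pow(Mul(Add(3, Mul(-2, -5)), Pow(-4, -1)), 4)), 2) = Pow(Add(84, Pow(Mul(Add(3, 10), Rational(-1, 4)), 4)), 2) = Pow(Add(84, Pow(Mul(13, Rational(-1, 4)), 4)), 2) = Pow(Add(84, Pow(Rational(-13, 4), 4)), 2) = Pow(Add(84, Rational(28561, 256)), 2) = Pow(Rational(50065, 256), 2) = Rational(2506504225, 65536)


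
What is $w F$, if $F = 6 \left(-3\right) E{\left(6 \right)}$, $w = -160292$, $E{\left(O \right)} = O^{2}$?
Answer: $103869216$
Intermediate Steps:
$F = -648$ ($F = 6 \left(-3\right) 6^{2} = \left(-18\right) 36 = -648$)
$w F = \left(-160292\right) \left(-648\right) = 103869216$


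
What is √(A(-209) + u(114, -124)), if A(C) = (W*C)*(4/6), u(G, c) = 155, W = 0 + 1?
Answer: √141/3 ≈ 3.9581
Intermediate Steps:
W = 1
A(C) = 2*C/3 (A(C) = (1*C)*(4/6) = C*(4*(⅙)) = C*(⅔) = 2*C/3)
√(A(-209) + u(114, -124)) = √((⅔)*(-209) + 155) = √(-418/3 + 155) = √(47/3) = √141/3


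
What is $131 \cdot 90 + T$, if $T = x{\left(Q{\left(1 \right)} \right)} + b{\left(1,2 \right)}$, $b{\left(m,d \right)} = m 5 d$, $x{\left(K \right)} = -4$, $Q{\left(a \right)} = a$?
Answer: $11796$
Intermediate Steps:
$b{\left(m,d \right)} = 5 d m$ ($b{\left(m,d \right)} = 5 m d = 5 d m$)
$T = 6$ ($T = -4 + 5 \cdot 2 \cdot 1 = -4 + 10 = 6$)
$131 \cdot 90 + T = 131 \cdot 90 + 6 = 11790 + 6 = 11796$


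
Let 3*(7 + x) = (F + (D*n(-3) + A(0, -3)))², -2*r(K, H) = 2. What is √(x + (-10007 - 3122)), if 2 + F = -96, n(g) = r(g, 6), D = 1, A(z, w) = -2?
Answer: I*√87621/3 ≈ 98.669*I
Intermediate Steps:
r(K, H) = -1 (r(K, H) = -½*2 = -1)
n(g) = -1
F = -98 (F = -2 - 96 = -98)
x = 10180/3 (x = -7 + (-98 + (1*(-1) - 2))²/3 = -7 + (-98 + (-1 - 2))²/3 = -7 + (-98 - 3)²/3 = -7 + (⅓)*(-101)² = -7 + (⅓)*10201 = -7 + 10201/3 = 10180/3 ≈ 3393.3)
√(x + (-10007 - 3122)) = √(10180/3 + (-10007 - 3122)) = √(10180/3 - 13129) = √(-29207/3) = I*√87621/3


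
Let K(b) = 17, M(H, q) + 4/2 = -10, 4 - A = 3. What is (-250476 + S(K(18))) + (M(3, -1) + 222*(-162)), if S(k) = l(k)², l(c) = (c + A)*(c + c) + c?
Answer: 109189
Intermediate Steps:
A = 1 (A = 4 - 1*3 = 4 - 3 = 1)
M(H, q) = -12 (M(H, q) = -2 - 10 = -12)
l(c) = c + 2*c*(1 + c) (l(c) = (c + 1)*(c + c) + c = (1 + c)*(2*c) + c = 2*c*(1 + c) + c = c + 2*c*(1 + c))
S(k) = k²*(3 + 2*k)² (S(k) = (k*(3 + 2*k))² = k²*(3 + 2*k)²)
(-250476 + S(K(18))) + (M(3, -1) + 222*(-162)) = (-250476 + 17²*(3 + 2*17)²) + (-12 + 222*(-162)) = (-250476 + 289*(3 + 34)²) + (-12 - 35964) = (-250476 + 289*37²) - 35976 = (-250476 + 289*1369) - 35976 = (-250476 + 395641) - 35976 = 145165 - 35976 = 109189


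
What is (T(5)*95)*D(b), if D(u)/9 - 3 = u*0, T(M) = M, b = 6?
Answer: 12825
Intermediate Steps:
D(u) = 27 (D(u) = 27 + 9*(u*0) = 27 + 9*0 = 27 + 0 = 27)
(T(5)*95)*D(b) = (5*95)*27 = 475*27 = 12825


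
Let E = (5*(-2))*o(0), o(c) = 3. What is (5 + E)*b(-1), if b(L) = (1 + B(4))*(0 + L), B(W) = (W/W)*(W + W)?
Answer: 225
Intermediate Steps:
B(W) = 2*W (B(W) = 1*(2*W) = 2*W)
E = -30 (E = (5*(-2))*3 = -10*3 = -30)
b(L) = 9*L (b(L) = (1 + 2*4)*(0 + L) = (1 + 8)*L = 9*L)
(5 + E)*b(-1) = (5 - 30)*(9*(-1)) = -25*(-9) = 225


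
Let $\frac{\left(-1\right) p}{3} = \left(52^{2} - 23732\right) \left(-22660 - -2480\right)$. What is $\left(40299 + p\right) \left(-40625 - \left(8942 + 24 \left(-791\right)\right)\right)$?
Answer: $38932000610643$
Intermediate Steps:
$p = -1273035120$ ($p = - 3 \left(52^{2} - 23732\right) \left(-22660 - -2480\right) = - 3 \left(2704 - 23732\right) \left(-22660 + 2480\right) = - 3 \left(\left(-21028\right) \left(-20180\right)\right) = \left(-3\right) 424345040 = -1273035120$)
$\left(40299 + p\right) \left(-40625 - \left(8942 + 24 \left(-791\right)\right)\right) = \left(40299 - 1273035120\right) \left(-40625 - \left(8942 + 24 \left(-791\right)\right)\right) = - 1272994821 \left(-40625 - -10042\right) = - 1272994821 \left(-40625 + \left(-8942 + 18984\right)\right) = - 1272994821 \left(-40625 + 10042\right) = \left(-1272994821\right) \left(-30583\right) = 38932000610643$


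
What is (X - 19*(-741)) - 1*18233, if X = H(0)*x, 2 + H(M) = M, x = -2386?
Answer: 618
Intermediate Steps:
H(M) = -2 + M
X = 4772 (X = (-2 + 0)*(-2386) = -2*(-2386) = 4772)
(X - 19*(-741)) - 1*18233 = (4772 - 19*(-741)) - 1*18233 = (4772 + 14079) - 18233 = 18851 - 18233 = 618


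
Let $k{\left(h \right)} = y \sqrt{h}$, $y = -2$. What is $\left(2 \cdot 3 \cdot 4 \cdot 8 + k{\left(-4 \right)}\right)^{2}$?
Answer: $36848 - 1536 i \approx 36848.0 - 1536.0 i$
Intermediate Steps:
$k{\left(h \right)} = - 2 \sqrt{h}$
$\left(2 \cdot 3 \cdot 4 \cdot 8 + k{\left(-4 \right)}\right)^{2} = \left(2 \cdot 3 \cdot 4 \cdot 8 - 2 \sqrt{-4}\right)^{2} = \left(6 \cdot 4 \cdot 8 - 2 \cdot 2 i\right)^{2} = \left(24 \cdot 8 - 4 i\right)^{2} = \left(192 - 4 i\right)^{2}$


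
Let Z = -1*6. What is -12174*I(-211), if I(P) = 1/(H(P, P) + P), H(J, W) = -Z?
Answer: 12174/205 ≈ 59.385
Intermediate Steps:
Z = -6
H(J, W) = 6 (H(J, W) = -1*(-6) = 6)
I(P) = 1/(6 + P)
-12174*I(-211) = -12174/(6 - 211) = -12174/(-205) = -12174*(-1/205) = 12174/205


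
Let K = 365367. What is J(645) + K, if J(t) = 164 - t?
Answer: 364886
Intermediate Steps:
J(645) + K = (164 - 1*645) + 365367 = (164 - 645) + 365367 = -481 + 365367 = 364886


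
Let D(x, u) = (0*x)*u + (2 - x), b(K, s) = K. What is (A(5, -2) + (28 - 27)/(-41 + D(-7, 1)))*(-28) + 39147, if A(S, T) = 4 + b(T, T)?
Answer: 312735/8 ≈ 39092.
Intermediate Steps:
D(x, u) = 2 - x (D(x, u) = 0*u + (2 - x) = 0 + (2 - x) = 2 - x)
A(S, T) = 4 + T
(A(5, -2) + (28 - 27)/(-41 + D(-7, 1)))*(-28) + 39147 = ((4 - 2) + (28 - 27)/(-41 + (2 - 1*(-7))))*(-28) + 39147 = (2 + 1/(-41 + (2 + 7)))*(-28) + 39147 = (2 + 1/(-41 + 9))*(-28) + 39147 = (2 + 1/(-32))*(-28) + 39147 = (2 + 1*(-1/32))*(-28) + 39147 = (2 - 1/32)*(-28) + 39147 = (63/32)*(-28) + 39147 = -441/8 + 39147 = 312735/8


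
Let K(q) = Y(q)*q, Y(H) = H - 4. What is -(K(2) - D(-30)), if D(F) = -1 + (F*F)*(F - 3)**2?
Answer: 980103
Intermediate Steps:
Y(H) = -4 + H
K(q) = q*(-4 + q) (K(q) = (-4 + q)*q = q*(-4 + q))
D(F) = -1 + F**2*(-3 + F)**2
-(K(2) - D(-30)) = -(2*(-4 + 2) - (-1 + (-30)**2*(-3 - 30)**2)) = -(2*(-2) - (-1 + 900*(-33)**2)) = -(-4 - (-1 + 900*1089)) = -(-4 - (-1 + 980100)) = -(-4 - 1*980099) = -(-4 - 980099) = -1*(-980103) = 980103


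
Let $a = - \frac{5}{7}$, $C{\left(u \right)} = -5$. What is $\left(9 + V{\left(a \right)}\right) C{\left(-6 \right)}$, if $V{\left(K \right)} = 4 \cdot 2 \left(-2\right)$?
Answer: $35$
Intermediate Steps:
$a = - \frac{5}{7}$ ($a = \left(-5\right) \frac{1}{7} = - \frac{5}{7} \approx -0.71429$)
$V{\left(K \right)} = -16$ ($V{\left(K \right)} = 8 \left(-2\right) = -16$)
$\left(9 + V{\left(a \right)}\right) C{\left(-6 \right)} = \left(9 - 16\right) \left(-5\right) = \left(-7\right) \left(-5\right) = 35$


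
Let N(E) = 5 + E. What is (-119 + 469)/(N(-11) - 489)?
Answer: -70/99 ≈ -0.70707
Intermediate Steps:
(-119 + 469)/(N(-11) - 489) = (-119 + 469)/((5 - 11) - 489) = 350/(-6 - 489) = 350/(-495) = 350*(-1/495) = -70/99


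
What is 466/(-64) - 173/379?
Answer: -93843/12128 ≈ -7.7377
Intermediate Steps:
466/(-64) - 173/379 = 466*(-1/64) - 173*1/379 = -233/32 - 173/379 = -93843/12128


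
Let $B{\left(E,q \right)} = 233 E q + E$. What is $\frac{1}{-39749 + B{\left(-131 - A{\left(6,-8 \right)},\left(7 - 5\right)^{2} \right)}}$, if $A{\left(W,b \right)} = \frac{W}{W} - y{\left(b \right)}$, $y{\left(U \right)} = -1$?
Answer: $- \frac{1}{163838} \approx -6.1036 \cdot 10^{-6}$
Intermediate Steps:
$A{\left(W,b \right)} = 2$ ($A{\left(W,b \right)} = \frac{W}{W} - -1 = 1 + 1 = 2$)
$B{\left(E,q \right)} = E + 233 E q$ ($B{\left(E,q \right)} = 233 E q + E = E + 233 E q$)
$\frac{1}{-39749 + B{\left(-131 - A{\left(6,-8 \right)},\left(7 - 5\right)^{2} \right)}} = \frac{1}{-39749 + \left(-131 - 2\right) \left(1 + 233 \left(7 - 5\right)^{2}\right)} = \frac{1}{-39749 + \left(-131 - 2\right) \left(1 + 233 \cdot 2^{2}\right)} = \frac{1}{-39749 - 133 \left(1 + 233 \cdot 4\right)} = \frac{1}{-39749 - 133 \left(1 + 932\right)} = \frac{1}{-39749 - 124089} = \frac{1}{-163838} = - \frac{1}{163838}$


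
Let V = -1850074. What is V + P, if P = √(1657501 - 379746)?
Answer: -1850074 + √1277755 ≈ -1.8489e+6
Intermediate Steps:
P = √1277755 ≈ 1130.4
V + P = -1850074 + √1277755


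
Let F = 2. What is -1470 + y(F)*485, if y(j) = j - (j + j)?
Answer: -2440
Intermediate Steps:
y(j) = -j (y(j) = j - 2*j = -j)
-1470 + y(F)*485 = -1470 - 1*2*485 = -1470 - 2*485 = -1470 - 970 = -2440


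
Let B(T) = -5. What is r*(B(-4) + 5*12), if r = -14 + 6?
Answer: -440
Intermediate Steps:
r = -8
r*(B(-4) + 5*12) = -8*(-5 + 5*12) = -8*(-5 + 60) = -8*55 = -440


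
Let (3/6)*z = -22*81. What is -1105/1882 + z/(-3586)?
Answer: 124769/306766 ≈ 0.40672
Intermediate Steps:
z = -3564 (z = 2*(-22*81) = 2*(-1782) = -3564)
-1105/1882 + z/(-3586) = -1105/1882 - 3564/(-3586) = -1105*1/1882 - 3564*(-1/3586) = -1105/1882 + 162/163 = 124769/306766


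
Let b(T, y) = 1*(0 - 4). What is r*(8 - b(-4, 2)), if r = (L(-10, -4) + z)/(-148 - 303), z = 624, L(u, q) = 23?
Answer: -7764/451 ≈ -17.215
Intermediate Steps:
b(T, y) = -4 (b(T, y) = 1*(-4) = -4)
r = -647/451 (r = (23 + 624)/(-148 - 303) = 647/(-451) = 647*(-1/451) = -647/451 ≈ -1.4346)
r*(8 - b(-4, 2)) = -647*(8 - 1*(-4))/451 = -647*(8 + 4)/451 = -647/451*12 = -7764/451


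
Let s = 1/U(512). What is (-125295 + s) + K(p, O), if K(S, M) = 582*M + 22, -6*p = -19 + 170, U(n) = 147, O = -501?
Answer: -61277684/147 ≈ -4.1686e+5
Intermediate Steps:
p = -151/6 (p = -(-19 + 170)/6 = -⅙*151 = -151/6 ≈ -25.167)
s = 1/147 ≈ 0.0068027
K(S, M) = 22 + 582*M
(-125295 + s) + K(p, O) = (-125295 + 1/147) + (22 + 582*(-501)) = -18418364/147 + (22 - 291582) = -18418364/147 - 291560 = -61277684/147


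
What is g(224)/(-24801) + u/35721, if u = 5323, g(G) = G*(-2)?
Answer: 7048511/42186501 ≈ 0.16708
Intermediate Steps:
g(G) = -2*G
g(224)/(-24801) + u/35721 = -2*224/(-24801) + 5323/35721 = -448*(-1/24801) + 5323*(1/35721) = 64/3543 + 5323/35721 = 7048511/42186501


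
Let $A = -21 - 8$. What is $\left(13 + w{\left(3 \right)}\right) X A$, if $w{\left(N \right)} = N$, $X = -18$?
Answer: $8352$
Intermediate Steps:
$A = -29$
$\left(13 + w{\left(3 \right)}\right) X A = \left(13 + 3\right) \left(-18\right) \left(-29\right) = 16 \left(-18\right) \left(-29\right) = \left(-288\right) \left(-29\right) = 8352$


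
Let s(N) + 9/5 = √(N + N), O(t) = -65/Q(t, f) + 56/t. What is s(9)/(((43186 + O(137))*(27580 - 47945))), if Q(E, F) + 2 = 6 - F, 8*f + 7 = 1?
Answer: 7809/3814317049550 - 2603*√2/762863409910 ≈ -2.7782e-9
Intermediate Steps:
f = -¾ (f = -7/8 + (⅛)*1 = -7/8 + ⅛ = -¾ ≈ -0.75000)
Q(E, F) = 4 - F (Q(E, F) = -2 + (6 - F) = 4 - F)
O(t) = -260/19 + 56/t (O(t) = -65/(4 - 1*(-¾)) + 56/t = -65/(4 + ¾) + 56/t = -65/19/4 + 56/t = -65*4/19 + 56/t = -260/19 + 56/t)
s(N) = -9/5 + √2*√N (s(N) = -9/5 + √(N + N) = -9/5 + √(2*N) = -9/5 + √2*√N)
s(9)/(((43186 + O(137))*(27580 - 47945))) = (-9/5 + √2*√9)/(((43186 + (-260/19 + 56/137))*(27580 - 47945))) = (-9/5 + √2*3)/(((43186 + (-260/19 + 56*(1/137)))*(-20365))) = (-9/5 + 3*√2)/(((43186 + (-260/19 + 56/137))*(-20365))) = (-9/5 + 3*√2)/(((43186 - 34556/2603)*(-20365))) = (-9/5 + 3*√2)/(((112378602/2603)*(-20365))) = (-9/5 + 3*√2)/(-2288590229730/2603) = (-9/5 + 3*√2)*(-2603/2288590229730) = 7809/3814317049550 - 2603*√2/762863409910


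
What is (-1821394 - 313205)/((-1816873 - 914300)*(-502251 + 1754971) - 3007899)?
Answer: 711533/1140466016153 ≈ 6.2390e-7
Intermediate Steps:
(-1821394 - 313205)/((-1816873 - 914300)*(-502251 + 1754971) - 3007899) = -2134599/(-2731173*1252720 - 3007899) = -2134599/(-3421395040560 - 3007899) = -2134599/(-3421398048459) = -2134599*(-1/3421398048459) = 711533/1140466016153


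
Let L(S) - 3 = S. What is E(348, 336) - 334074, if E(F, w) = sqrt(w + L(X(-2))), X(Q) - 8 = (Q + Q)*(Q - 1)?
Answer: -334074 + sqrt(359) ≈ -3.3406e+5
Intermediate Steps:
X(Q) = 8 + 2*Q*(-1 + Q) (X(Q) = 8 + (Q + Q)*(Q - 1) = 8 + (2*Q)*(-1 + Q) = 8 + 2*Q*(-1 + Q))
L(S) = 3 + S
E(F, w) = sqrt(23 + w) (E(F, w) = sqrt(w + (3 + (8 - 2*(-2) + 2*(-2)**2))) = sqrt(w + (3 + (8 + 4 + 2*4))) = sqrt(w + (3 + (8 + 4 + 8))) = sqrt(w + (3 + 20)) = sqrt(w + 23) = sqrt(23 + w))
E(348, 336) - 334074 = sqrt(23 + 336) - 334074 = sqrt(359) - 334074 = -334074 + sqrt(359)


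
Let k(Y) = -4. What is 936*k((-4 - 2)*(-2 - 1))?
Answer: -3744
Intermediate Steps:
936*k((-4 - 2)*(-2 - 1)) = 936*(-4) = -3744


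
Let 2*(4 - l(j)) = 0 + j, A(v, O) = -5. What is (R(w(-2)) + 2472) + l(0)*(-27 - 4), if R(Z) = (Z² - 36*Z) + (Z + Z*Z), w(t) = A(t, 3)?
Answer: 2573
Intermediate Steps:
l(j) = 4 - j/2 (l(j) = 4 - (0 + j)/2 = 4 - j/2)
w(t) = -5
R(Z) = -35*Z + 2*Z² (R(Z) = (Z² - 36*Z) + (Z + Z²) = -35*Z + 2*Z²)
(R(w(-2)) + 2472) + l(0)*(-27 - 4) = (-5*(-35 + 2*(-5)) + 2472) + (4 - ½*0)*(-27 - 4) = (-5*(-35 - 10) + 2472) + (4 + 0)*(-31) = (-5*(-45) + 2472) + 4*(-31) = (225 + 2472) - 124 = 2697 - 124 = 2573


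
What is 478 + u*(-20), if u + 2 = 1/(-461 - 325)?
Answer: 203584/393 ≈ 518.03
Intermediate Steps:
u = -1573/786 (u = -2 + 1/(-461 - 325) = -2 + 1/(-786) = -2 - 1/786 = -1573/786 ≈ -2.0013)
478 + u*(-20) = 478 - 1573/786*(-20) = 478 + 15730/393 = 203584/393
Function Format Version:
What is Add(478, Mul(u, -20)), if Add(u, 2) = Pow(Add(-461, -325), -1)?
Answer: Rational(203584, 393) ≈ 518.03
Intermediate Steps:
u = Rational(-1573, 786) (u = Add(-2, Pow(Add(-461, -325), -1)) = Add(-2, Pow(-786, -1)) = Add(-2, Rational(-1, 786)) = Rational(-1573, 786) ≈ -2.0013)
Add(478, Mul(u, -20)) = Add(478, Mul(Rational(-1573, 786), -20)) = Add(478, Rational(15730, 393)) = Rational(203584, 393)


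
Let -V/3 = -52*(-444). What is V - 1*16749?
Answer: -86013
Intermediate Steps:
V = -69264 (V = -(-156)*(-444) = -3*23088 = -69264)
V - 1*16749 = -69264 - 1*16749 = -69264 - 16749 = -86013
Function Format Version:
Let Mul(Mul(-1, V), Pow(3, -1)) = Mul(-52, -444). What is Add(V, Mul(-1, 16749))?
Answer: -86013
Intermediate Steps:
V = -69264 (V = Mul(-3, Mul(-52, -444)) = Mul(-3, 23088) = -69264)
Add(V, Mul(-1, 16749)) = Add(-69264, Mul(-1, 16749)) = Add(-69264, -16749) = -86013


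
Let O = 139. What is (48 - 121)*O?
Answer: -10147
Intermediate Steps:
(48 - 121)*O = (48 - 121)*139 = -73*139 = -10147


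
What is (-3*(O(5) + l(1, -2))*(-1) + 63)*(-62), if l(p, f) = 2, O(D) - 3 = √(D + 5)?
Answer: -4836 - 186*√10 ≈ -5424.2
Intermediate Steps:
O(D) = 3 + √(5 + D) (O(D) = 3 + √(D + 5) = 3 + √(5 + D))
(-3*(O(5) + l(1, -2))*(-1) + 63)*(-62) = (-3*((3 + √(5 + 5)) + 2)*(-1) + 63)*(-62) = (-3*((3 + √10) + 2)*(-1) + 63)*(-62) = (-3*(5 + √10)*(-1) + 63)*(-62) = ((-15 - 3*√10)*(-1) + 63)*(-62) = ((15 + 3*√10) + 63)*(-62) = (78 + 3*√10)*(-62) = -4836 - 186*√10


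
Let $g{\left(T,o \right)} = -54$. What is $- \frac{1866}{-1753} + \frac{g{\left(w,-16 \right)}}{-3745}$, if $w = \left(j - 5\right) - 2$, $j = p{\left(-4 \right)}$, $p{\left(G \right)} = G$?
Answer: $\frac{7082832}{6564985} \approx 1.0789$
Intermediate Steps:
$j = -4$
$w = -11$ ($w = \left(-4 - 5\right) - 2 = -9 - 2 = -11$)
$- \frac{1866}{-1753} + \frac{g{\left(w,-16 \right)}}{-3745} = - \frac{1866}{-1753} - \frac{54}{-3745} = \left(-1866\right) \left(- \frac{1}{1753}\right) - - \frac{54}{3745} = \frac{1866}{1753} + \frac{54}{3745} = \frac{7082832}{6564985}$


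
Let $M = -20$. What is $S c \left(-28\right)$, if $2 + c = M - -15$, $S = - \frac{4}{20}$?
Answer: $- \frac{196}{5} \approx -39.2$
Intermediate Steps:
$S = - \frac{1}{5}$ ($S = \left(-4\right) \frac{1}{20} = - \frac{1}{5} \approx -0.2$)
$c = -7$ ($c = -2 - 5 = -7$)
$S c \left(-28\right) = \left(- \frac{1}{5}\right) \left(-7\right) \left(-28\right) = \frac{7}{5} \left(-28\right) = - \frac{196}{5}$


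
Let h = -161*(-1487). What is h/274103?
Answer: 239407/274103 ≈ 0.87342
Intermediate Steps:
h = 239407
h/274103 = 239407/274103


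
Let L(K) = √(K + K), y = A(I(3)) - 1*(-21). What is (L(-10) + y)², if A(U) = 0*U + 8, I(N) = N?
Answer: 821 + 116*I*√5 ≈ 821.0 + 259.38*I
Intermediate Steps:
A(U) = 8 (A(U) = 0 + 8 = 8)
y = 29 (y = 8 - 1*(-21) = 8 + 21 = 29)
L(K) = √2*√K (L(K) = √(2*K) = √2*√K)
(L(-10) + y)² = (√2*√(-10) + 29)² = (√2*(I*√10) + 29)² = (2*I*√5 + 29)² = (29 + 2*I*√5)²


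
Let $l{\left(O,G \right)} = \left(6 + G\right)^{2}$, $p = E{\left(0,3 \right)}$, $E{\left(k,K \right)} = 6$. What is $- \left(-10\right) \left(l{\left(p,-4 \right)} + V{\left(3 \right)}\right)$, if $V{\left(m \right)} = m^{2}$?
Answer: $130$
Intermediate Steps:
$p = 6$
$- \left(-10\right) \left(l{\left(p,-4 \right)} + V{\left(3 \right)}\right) = - \left(-10\right) \left(\left(6 - 4\right)^{2} + 3^{2}\right) = - \left(-10\right) \left(2^{2} + 9\right) = - \left(-10\right) \left(4 + 9\right) = - \left(-10\right) 13 = \left(-1\right) \left(-130\right) = 130$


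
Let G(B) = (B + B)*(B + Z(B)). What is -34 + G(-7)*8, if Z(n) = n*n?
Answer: -4738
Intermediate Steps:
Z(n) = n²
G(B) = 2*B*(B + B²) (G(B) = (B + B)*(B + B²) = (2*B)*(B + B²) = 2*B*(B + B²))
-34 + G(-7)*8 = -34 + (2*(-7)²*(1 - 7))*8 = -34 + (2*49*(-6))*8 = -34 - 588*8 = -34 - 4704 = -4738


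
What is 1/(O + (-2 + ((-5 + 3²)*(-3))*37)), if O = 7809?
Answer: 1/7363 ≈ 0.00013581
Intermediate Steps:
1/(O + (-2 + ((-5 + 3²)*(-3))*37)) = 1/(7809 + (-2 + ((-5 + 3²)*(-3))*37)) = 1/(7809 + (-2 + ((-5 + 9)*(-3))*37)) = 1/(7809 + (-2 + (4*(-3))*37)) = 1/(7809 + (-2 - 12*37)) = 1/(7809 + (-2 - 444)) = 1/(7809 - 446) = 1/7363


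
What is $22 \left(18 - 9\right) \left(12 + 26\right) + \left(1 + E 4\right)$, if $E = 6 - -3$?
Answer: $7561$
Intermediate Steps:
$E = 9$ ($E = 6 + 3 = 9$)
$22 \left(18 - 9\right) \left(12 + 26\right) + \left(1 + E 4\right) = 22 \left(18 - 9\right) \left(12 + 26\right) + \left(1 + 9 \cdot 4\right) = 22 \cdot 9 \cdot 38 + \left(1 + 36\right) = 22 \cdot 342 + 37 = 7524 + 37 = 7561$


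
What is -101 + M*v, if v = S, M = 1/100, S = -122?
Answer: -5111/50 ≈ -102.22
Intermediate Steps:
M = 1/100 ≈ 0.010000
v = -122
-101 + M*v = -101 + (1/100)*(-122) = -101 - 61/50 = -5111/50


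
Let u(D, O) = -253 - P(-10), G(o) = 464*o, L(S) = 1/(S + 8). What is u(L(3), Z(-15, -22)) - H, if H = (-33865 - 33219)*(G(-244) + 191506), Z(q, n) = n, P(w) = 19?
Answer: 5252006088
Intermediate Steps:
L(S) = 1/(8 + S)
H = -5252006360 (H = (-33865 - 33219)*(464*(-244) + 191506) = -67084*(-113216 + 191506) = -67084*78290 = -5252006360)
u(D, O) = -272 (u(D, O) = -253 - 1*19 = -253 - 19 = -272)
u(L(3), Z(-15, -22)) - H = -272 - 1*(-5252006360) = -272 + 5252006360 = 5252006088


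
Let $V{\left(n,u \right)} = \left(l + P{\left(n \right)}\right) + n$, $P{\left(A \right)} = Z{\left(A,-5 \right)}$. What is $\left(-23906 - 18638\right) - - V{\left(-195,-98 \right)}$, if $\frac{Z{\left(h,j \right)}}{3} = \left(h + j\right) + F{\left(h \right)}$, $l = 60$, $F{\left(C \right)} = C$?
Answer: $-43864$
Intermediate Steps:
$Z{\left(h,j \right)} = 3 j + 6 h$ ($Z{\left(h,j \right)} = 3 \left(\left(h + j\right) + h\right) = 3 \left(j + 2 h\right) = 3 j + 6 h$)
$P{\left(A \right)} = -15 + 6 A$ ($P{\left(A \right)} = 3 \left(-5\right) + 6 A = -15 + 6 A$)
$V{\left(n,u \right)} = 45 + 7 n$ ($V{\left(n,u \right)} = \left(60 + \left(-15 + 6 n\right)\right) + n = \left(45 + 6 n\right) + n = 45 + 7 n$)
$\left(-23906 - 18638\right) - - V{\left(-195,-98 \right)} = \left(-23906 - 18638\right) - - (45 + 7 \left(-195\right)) = \left(-23906 - 18638\right) - - (45 - 1365) = -42544 - \left(-1\right) \left(-1320\right) = -42544 - 1320 = -43864$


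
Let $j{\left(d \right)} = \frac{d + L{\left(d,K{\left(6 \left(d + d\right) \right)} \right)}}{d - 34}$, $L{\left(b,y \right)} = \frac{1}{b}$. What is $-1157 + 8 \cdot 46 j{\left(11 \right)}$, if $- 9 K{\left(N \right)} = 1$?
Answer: $- \frac{14679}{11} \approx -1334.5$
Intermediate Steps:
$K{\left(N \right)} = - \frac{1}{9}$ ($K{\left(N \right)} = \left(- \frac{1}{9}\right) 1 = - \frac{1}{9}$)
$j{\left(d \right)} = \frac{d + \frac{1}{d}}{-34 + d}$ ($j{\left(d \right)} = \frac{d + \frac{1}{d}}{d - 34} = \frac{d + \frac{1}{d}}{-34 + d}$)
$-1157 + 8 \cdot 46 j{\left(11 \right)} = -1157 + 8 \cdot 46 \frac{1 + 11^{2}}{11 \left(-34 + 11\right)} = -1157 + 368 \frac{1 + 121}{11 \left(-23\right)} = -1157 + 368 \cdot \frac{1}{11} \left(- \frac{1}{23}\right) 122 = -1157 + 368 \left(- \frac{122}{253}\right) = -1157 - \frac{1952}{11} = - \frac{14679}{11}$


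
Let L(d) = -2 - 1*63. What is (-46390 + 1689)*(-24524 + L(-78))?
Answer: 1099152889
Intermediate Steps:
L(d) = -65 (L(d) = -2 - 63 = -65)
(-46390 + 1689)*(-24524 + L(-78)) = (-46390 + 1689)*(-24524 - 65) = -44701*(-24589) = 1099152889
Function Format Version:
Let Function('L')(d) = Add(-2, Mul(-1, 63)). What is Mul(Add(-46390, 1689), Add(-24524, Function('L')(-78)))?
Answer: 1099152889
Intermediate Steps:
Function('L')(d) = -65 (Function('L')(d) = Add(-2, -63) = -65)
Mul(Add(-46390, 1689), Add(-24524, Function('L')(-78))) = Mul(Add(-46390, 1689), Add(-24524, -65)) = Mul(-44701, -24589) = 1099152889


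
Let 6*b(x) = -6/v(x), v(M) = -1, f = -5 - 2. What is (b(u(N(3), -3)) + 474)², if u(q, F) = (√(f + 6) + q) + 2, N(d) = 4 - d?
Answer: 225625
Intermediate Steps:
f = -7
u(q, F) = 2 + I + q (u(q, F) = (√(-7 + 6) + q) + 2 = (√(-1) + q) + 2 = (I + q) + 2 = 2 + I + q)
b(x) = 1 (b(x) = (-6/(-1))/6 = (-6*(-1))/6 = (⅙)*6 = 1)
(b(u(N(3), -3)) + 474)² = (1 + 474)² = 475² = 225625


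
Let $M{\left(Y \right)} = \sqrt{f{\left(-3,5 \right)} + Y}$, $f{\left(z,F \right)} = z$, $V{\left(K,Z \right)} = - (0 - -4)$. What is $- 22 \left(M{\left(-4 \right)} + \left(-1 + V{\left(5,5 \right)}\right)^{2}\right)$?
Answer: $-550 - 22 i \sqrt{7} \approx -550.0 - 58.207 i$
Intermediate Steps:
$V{\left(K,Z \right)} = -4$ ($V{\left(K,Z \right)} = - (0 + 4) = \left(-1\right) 4 = -4$)
$M{\left(Y \right)} = \sqrt{-3 + Y}$
$- 22 \left(M{\left(-4 \right)} + \left(-1 + V{\left(5,5 \right)}\right)^{2}\right) = - 22 \left(\sqrt{-3 - 4} + \left(-1 - 4\right)^{2}\right) = - 22 \left(\sqrt{-7} + \left(-5\right)^{2}\right) = - 22 \left(i \sqrt{7} + 25\right) = - 22 \left(25 + i \sqrt{7}\right) = -550 - 22 i \sqrt{7}$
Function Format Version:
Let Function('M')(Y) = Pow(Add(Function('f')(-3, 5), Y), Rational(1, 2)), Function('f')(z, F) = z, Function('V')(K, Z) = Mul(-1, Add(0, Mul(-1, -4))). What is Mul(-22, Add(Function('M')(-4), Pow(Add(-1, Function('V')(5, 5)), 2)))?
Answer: Add(-550, Mul(-22, I, Pow(7, Rational(1, 2)))) ≈ Add(-550.00, Mul(-58.207, I))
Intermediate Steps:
Function('V')(K, Z) = -4 (Function('V')(K, Z) = Mul(-1, Add(0, 4)) = Mul(-1, 4) = -4)
Function('M')(Y) = Pow(Add(-3, Y), Rational(1, 2))
Mul(-22, Add(Function('M')(-4), Pow(Add(-1, Function('V')(5, 5)), 2))) = Mul(-22, Add(Pow(Add(-3, -4), Rational(1, 2)), Pow(Add(-1, -4), 2))) = Mul(-22, Add(Pow(-7, Rational(1, 2)), Pow(-5, 2))) = Mul(-22, Add(Mul(I, Pow(7, Rational(1, 2))), 25)) = Mul(-22, Add(25, Mul(I, Pow(7, Rational(1, 2))))) = Add(-550, Mul(-22, I, Pow(7, Rational(1, 2))))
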